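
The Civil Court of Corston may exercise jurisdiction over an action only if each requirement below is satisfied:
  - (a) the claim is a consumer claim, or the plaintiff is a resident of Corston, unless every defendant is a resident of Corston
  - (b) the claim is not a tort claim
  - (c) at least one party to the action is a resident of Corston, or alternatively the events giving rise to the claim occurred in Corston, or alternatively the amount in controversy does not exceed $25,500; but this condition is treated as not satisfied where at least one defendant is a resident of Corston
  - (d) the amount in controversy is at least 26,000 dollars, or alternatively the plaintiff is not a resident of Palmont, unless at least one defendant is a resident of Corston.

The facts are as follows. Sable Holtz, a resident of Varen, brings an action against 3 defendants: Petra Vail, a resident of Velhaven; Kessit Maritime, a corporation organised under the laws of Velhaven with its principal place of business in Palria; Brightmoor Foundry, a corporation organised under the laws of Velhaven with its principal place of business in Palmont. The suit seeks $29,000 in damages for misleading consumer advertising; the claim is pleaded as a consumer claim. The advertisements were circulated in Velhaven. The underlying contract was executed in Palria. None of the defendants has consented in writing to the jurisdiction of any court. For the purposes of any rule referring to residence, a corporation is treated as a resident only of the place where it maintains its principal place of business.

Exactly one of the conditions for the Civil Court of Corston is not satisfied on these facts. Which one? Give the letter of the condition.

(c)

The Civil Court of Corston:
  (a) The claim is a consumer claim, which satisfies one of the alternatives. Satisfied.
  (b) The claim is a consumer claim, not a tort claim. Condition met.
  (c) No party resides in Corston; the operative events occurred in Velhaven, not Corston; the amount in controversy is USD 29,000, above the USD 25,500 ceiling — none of the alternatives is met. Not met.
  (d) The amount in controversy is USD 29,000, which meets the 26,000 dollars floor — that alternative is enough. Satisfied.
Only condition (c) fails.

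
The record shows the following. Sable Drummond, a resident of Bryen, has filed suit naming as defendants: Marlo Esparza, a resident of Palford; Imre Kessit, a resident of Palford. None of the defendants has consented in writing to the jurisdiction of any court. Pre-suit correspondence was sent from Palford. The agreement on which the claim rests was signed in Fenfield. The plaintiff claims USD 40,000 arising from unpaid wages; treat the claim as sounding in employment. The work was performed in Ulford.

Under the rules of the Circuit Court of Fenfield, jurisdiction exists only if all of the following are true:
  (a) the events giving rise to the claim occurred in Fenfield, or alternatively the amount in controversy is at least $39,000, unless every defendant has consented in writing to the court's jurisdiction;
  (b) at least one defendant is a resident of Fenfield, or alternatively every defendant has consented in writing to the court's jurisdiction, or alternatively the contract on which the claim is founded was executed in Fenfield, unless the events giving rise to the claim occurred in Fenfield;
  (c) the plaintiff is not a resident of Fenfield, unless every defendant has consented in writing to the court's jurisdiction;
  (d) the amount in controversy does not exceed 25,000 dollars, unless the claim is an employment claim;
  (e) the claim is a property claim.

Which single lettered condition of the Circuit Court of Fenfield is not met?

(e)

The Circuit Court of Fenfield:
  (a) The amount in controversy is $40,000, which meets the USD 39,000 floor, so one alternative holds. Met.
  (b) The contract was executed in Fenfield, so this disjunct is met. Met.
  (c) The plaintiff resides in Bryen, which is not Fenfield. Satisfied.
  (d) The amount in controversy is $40,000, above the 25,000 dollars ceiling. The proviso rescues it, though: the claim is an employment claim. Satisfied.
  (e) The claim is an employment claim, not a property claim. Not satisfied.
Only condition (e) fails.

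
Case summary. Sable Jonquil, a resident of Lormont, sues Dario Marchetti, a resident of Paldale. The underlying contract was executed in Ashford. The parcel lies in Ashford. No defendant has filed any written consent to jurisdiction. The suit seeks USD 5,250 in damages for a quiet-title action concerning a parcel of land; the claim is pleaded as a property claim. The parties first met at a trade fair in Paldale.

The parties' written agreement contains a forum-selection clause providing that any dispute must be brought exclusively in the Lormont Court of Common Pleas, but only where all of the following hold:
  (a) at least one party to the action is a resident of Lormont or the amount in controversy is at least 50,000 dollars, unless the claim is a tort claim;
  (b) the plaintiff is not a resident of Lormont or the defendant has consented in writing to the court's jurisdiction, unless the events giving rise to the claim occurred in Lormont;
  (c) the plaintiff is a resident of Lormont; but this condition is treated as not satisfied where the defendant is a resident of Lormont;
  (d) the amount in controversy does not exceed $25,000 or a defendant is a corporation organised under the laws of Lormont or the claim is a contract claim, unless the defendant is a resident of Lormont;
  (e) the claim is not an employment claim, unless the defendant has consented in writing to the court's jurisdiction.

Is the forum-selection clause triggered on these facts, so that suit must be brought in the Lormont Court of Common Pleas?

No

The Lormont Court of Common Pleas:
  (a) Sable Jonquil resides in Lormont, so this disjunct is met. Condition met.
  (b) The plaintiff resides in Lormont; no such written consent has been filed — no alternative holds. Nor does the 'unless' clause help: the operative events occurred in Ashford, not Lormont. Fails.
  (c) The plaintiff resides in Lormont. The exception is not triggered, since the defendant resides in Paldale, not Lormont. Condition met.
  (d) The amount in controversy is 5,250 dollars, within the $25,000 ceiling, which satisfies one of the alternatives. Met.
  (e) The claim is a property claim, not an employment claim. Met.
  → The clause does not apply.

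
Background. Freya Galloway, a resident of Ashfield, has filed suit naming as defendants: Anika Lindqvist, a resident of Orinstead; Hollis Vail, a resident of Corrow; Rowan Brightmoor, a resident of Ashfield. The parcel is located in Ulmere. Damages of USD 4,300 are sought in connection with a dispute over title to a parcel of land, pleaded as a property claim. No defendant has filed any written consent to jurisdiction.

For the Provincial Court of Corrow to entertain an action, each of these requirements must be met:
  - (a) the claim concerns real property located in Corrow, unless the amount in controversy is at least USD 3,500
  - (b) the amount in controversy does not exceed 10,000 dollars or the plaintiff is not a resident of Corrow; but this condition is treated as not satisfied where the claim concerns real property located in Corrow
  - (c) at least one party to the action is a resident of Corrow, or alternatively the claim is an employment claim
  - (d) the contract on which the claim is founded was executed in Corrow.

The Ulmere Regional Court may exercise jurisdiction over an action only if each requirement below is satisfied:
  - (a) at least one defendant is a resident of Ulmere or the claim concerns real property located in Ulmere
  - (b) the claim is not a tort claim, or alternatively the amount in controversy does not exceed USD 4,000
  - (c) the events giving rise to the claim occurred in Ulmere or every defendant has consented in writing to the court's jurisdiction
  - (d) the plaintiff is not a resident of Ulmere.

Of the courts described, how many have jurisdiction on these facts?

The Provincial Court of Corrow:
  (a) The property lies in Ulmere, not Corrow. However, the amount in controversy is 4,300 dollars, which meets the USD 3,500 floor, so the 'unless' proviso supplies this condition. Met.
  (b) The amount in controversy is $4,300, within the $10,000 ceiling, so this disjunct is met. And the carve-out is inapplicable — the property lies in Ulmere, not Corrow. Satisfied.
  (c) Hollis Vail resides in Corrow, so one alternative holds. Satisfied.
  (d) No contract (and hence no place of execution) is alleged. Condition not met.
  → The court lacks jurisdiction.
The Ulmere Regional Court:
  (a) The property lies in Ulmere, so this disjunct is met. Satisfied.
  (b) The claim is a property claim, not a tort claim — that alternative is enough. Condition met.
  (c) The operative events occurred in Ulmere — that alternative is enough. Condition met.
  (d) The plaintiff resides in Ashfield, which is not Ulmere. Condition met.
  → All conditions met; jurisdiction exists.
Courts with jurisdiction: the Ulmere Regional Court — 1 in total.

1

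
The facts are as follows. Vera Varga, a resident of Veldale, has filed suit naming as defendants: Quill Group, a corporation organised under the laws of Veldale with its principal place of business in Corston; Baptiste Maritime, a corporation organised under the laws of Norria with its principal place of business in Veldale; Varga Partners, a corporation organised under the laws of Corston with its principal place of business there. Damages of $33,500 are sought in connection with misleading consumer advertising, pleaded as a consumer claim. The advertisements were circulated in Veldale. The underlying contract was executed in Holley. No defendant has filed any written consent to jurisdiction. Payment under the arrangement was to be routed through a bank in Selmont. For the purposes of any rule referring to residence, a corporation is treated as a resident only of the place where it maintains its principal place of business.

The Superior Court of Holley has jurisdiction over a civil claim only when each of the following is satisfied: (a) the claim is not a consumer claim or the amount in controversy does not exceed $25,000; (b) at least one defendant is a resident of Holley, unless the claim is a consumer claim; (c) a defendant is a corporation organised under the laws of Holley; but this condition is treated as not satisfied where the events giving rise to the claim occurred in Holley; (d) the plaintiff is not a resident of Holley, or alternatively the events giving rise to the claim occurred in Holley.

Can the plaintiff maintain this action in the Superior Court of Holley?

The Superior Court of Holley:
  (a) The claim is a consumer claim; the amount in controversy is 33,500 dollars, above the $25,000 ceiling — none of the alternatives is met. Not satisfied.
  (b) No defendant resides in Holley (they reside in Corston, Veldale, Corston). However, the claim is a consumer claim, so the 'unless' proviso supplies this condition. Satisfied.
  (c) The corporate defendant(s) are organised in Corston, Norria, Veldale, not Holley. Fails.
  (d) The plaintiff resides in Veldale, which is not Holley — that alternative is enough. Satisfied.
  → The court lacks jurisdiction.

No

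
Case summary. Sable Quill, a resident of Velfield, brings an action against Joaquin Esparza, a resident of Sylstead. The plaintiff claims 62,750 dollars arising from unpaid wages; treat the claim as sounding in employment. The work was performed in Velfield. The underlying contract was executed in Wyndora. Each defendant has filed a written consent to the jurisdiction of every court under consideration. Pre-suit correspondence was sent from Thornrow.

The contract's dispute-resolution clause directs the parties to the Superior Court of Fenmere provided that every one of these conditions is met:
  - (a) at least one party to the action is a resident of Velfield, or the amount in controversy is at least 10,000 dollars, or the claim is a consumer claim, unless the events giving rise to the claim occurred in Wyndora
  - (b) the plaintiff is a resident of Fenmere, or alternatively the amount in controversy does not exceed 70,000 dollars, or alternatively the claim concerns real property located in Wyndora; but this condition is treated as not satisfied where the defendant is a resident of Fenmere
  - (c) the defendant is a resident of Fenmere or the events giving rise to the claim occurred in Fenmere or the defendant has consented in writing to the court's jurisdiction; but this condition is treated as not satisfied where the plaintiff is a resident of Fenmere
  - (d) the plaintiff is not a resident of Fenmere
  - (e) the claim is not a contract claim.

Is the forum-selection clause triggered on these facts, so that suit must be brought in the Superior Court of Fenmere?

The Superior Court of Fenmere:
  (a) Sable Quill resides in Velfield, so one alternative holds. Met.
  (b) The amount in controversy is $62,750, within the USD 70,000 ceiling, so one alternative holds. The exception is not triggered, since the defendant resides in Sylstead, not Fenmere. Met.
  (c) Every defendant has filed written consent, so one alternative holds. The carve-out does not apply: the plaintiff resides in Velfield, not Fenmere. Met.
  (d) The plaintiff resides in Velfield, which is not Fenmere. Met.
  (e) The claim is an employment claim, not a contract claim. Satisfied.
  → Forum clause is triggered.

Yes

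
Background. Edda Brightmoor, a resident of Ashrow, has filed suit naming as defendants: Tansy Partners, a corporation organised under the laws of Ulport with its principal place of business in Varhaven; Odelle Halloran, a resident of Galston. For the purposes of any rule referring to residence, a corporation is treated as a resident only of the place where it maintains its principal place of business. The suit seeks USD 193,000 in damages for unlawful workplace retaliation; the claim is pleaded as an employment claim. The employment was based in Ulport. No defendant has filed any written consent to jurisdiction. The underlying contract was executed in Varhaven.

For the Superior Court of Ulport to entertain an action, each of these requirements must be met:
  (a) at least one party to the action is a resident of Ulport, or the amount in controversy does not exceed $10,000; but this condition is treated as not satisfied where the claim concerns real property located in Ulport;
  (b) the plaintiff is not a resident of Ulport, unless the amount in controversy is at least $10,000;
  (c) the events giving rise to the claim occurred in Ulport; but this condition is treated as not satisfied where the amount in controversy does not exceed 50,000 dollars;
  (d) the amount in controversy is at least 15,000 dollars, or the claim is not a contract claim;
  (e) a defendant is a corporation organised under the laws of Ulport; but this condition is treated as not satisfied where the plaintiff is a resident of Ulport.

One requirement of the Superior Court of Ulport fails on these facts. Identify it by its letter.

The Superior Court of Ulport:
  (a) No party resides in Ulport; the amount in controversy is USD 193,000, above the 10,000 dollars ceiling — every alternative fails. Condition not met.
  (b) The plaintiff resides in Ashrow, which is not Ulport. Condition met.
  (c) The operative events occurred in Ulport. And the carve-out is inapplicable — the amount in controversy is USD 193,000, above the $50,000 ceiling. Condition met.
  (d) The amount in controversy is $193,000, which meets the $15,000 floor, so one alternative holds. Condition met.
  (e) Tansy Partners is organised under the laws of Ulport. The carve-out does not apply: the plaintiff resides in Ashrow, not Ulport. Met.
Only condition (a) fails.

(a)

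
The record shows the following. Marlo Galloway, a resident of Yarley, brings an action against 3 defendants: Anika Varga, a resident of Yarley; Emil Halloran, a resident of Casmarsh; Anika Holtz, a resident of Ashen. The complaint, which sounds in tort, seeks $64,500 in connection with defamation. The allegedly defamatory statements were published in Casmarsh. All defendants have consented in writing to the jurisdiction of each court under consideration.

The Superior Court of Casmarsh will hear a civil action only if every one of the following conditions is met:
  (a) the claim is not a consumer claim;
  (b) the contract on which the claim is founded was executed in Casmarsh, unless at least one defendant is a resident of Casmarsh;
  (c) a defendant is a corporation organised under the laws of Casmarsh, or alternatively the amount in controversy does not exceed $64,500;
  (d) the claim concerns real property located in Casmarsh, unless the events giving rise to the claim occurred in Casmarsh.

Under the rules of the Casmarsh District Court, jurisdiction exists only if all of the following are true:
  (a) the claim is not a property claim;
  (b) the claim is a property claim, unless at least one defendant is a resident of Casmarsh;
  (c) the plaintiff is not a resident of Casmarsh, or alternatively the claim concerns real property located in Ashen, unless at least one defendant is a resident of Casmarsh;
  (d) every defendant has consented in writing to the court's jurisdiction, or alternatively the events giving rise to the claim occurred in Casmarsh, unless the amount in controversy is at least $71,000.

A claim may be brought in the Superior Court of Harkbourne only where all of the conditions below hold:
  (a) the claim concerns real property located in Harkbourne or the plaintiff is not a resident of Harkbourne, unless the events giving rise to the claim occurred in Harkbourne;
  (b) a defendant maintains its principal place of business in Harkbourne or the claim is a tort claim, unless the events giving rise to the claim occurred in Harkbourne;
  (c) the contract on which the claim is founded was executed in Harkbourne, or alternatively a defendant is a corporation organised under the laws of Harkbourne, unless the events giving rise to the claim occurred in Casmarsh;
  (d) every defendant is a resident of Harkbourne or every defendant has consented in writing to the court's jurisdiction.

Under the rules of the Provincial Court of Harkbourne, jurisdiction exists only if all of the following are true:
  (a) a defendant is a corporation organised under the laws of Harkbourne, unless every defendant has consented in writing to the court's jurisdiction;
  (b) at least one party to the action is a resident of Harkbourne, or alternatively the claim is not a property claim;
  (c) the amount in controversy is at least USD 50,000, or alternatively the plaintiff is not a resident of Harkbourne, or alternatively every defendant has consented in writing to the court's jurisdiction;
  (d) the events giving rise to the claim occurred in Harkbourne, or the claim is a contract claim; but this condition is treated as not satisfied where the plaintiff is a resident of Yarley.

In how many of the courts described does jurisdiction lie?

The Superior Court of Casmarsh:
  (a) The claim is a tort claim, not a consumer claim. Satisfied.
  (b) No contract (and hence no place of execution) is alleged. But Emil Halloran resides in Casmarsh, and the 'unless' clause therefore excuses the requirement. Met.
  (c) The amount in controversy is USD 64,500, within the USD 64,500 ceiling — that alternative is enough. Condition met.
  (d) The claim does not concern real property. But the operative events occurred in Casmarsh, and the 'unless' clause therefore excuses the requirement. Condition met.
  → Jurisdiction lies.
The Casmarsh District Court:
  (a) The claim is a tort claim, not a property claim. Condition met.
  (b) The claim is a tort claim, not a property claim. The proviso rescues it, though: Emil Halloran resides in Casmarsh. Met.
  (c) The plaintiff resides in Yarley, which is not Casmarsh, which satisfies one of the alternatives. Condition met.
  (d) Every defendant has filed written consent, so one alternative holds. Satisfied.
  → Every requirement is satisfied — jurisdiction.
The Superior Court of Harkbourne:
  (a) The plaintiff resides in Yarley, which is not Harkbourne, so this disjunct is met. Condition met.
  (b) The claim is a tort claim, so this disjunct is met. Condition met.
  (c) No contract (and hence no place of execution) is alleged; no defendant is a corporation — no alternative holds. However, the operative events occurred in Casmarsh, so the 'unless' proviso supplies this condition. Condition met.
  (d) Every defendant has filed written consent, which satisfies one of the alternatives. Satisfied.
  → Every requirement is satisfied — jurisdiction.
The Provincial Court of Harkbourne:
  (a) No defendant is a corporation. However, every defendant has filed written consent, so the 'unless' proviso supplies this condition. Met.
  (b) The claim is a tort claim, not a property claim, so this disjunct is met. Condition met.
  (c) The amount in controversy is USD 64,500, which meets the $50,000 floor, so one alternative holds. Condition met.
  (d) The operative events occurred in Casmarsh, not Harkbourne; the claim is a tort claim, not a contract claim — every alternative fails. Not met.
  → At least one condition fails; no jurisdiction.
Courts with jurisdiction: the Superior Court of Casmarsh, the Casmarsh District Court, the Superior Court of Harkbourne — 3 in total.

3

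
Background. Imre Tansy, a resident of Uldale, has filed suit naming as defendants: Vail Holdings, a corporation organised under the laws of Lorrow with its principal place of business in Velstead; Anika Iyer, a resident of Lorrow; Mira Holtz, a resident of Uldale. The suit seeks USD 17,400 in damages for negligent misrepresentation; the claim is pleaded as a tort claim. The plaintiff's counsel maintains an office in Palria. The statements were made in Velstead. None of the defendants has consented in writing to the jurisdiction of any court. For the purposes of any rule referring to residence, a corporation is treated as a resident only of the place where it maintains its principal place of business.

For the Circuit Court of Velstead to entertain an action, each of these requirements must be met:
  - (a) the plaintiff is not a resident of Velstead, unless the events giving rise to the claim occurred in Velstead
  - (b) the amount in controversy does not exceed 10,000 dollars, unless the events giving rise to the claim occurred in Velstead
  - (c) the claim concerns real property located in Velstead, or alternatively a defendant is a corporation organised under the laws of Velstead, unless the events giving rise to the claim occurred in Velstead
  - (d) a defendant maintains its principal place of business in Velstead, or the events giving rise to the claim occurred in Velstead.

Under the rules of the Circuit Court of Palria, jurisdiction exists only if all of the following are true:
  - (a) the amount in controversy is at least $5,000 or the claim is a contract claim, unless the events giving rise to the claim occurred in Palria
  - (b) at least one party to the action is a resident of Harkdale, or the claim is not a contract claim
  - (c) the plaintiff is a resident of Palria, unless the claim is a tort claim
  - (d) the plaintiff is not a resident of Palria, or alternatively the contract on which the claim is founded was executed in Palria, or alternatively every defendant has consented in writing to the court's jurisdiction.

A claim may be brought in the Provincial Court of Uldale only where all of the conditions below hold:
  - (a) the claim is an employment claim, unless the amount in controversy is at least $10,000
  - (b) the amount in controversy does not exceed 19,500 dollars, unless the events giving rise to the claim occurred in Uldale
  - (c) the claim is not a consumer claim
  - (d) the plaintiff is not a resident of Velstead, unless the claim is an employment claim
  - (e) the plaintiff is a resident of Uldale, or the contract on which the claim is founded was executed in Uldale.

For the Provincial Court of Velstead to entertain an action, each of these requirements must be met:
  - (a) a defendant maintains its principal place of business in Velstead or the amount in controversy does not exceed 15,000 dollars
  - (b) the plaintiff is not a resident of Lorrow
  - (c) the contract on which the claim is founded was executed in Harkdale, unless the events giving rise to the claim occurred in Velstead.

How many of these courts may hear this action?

The Circuit Court of Velstead:
  (a) The plaintiff resides in Uldale, which is not Velstead. Condition met.
  (b) The amount in controversy is $17,400, above the $10,000 ceiling. The proviso rescues it, though: the operative events occurred in Velstead. Condition met.
  (c) The claim does not concern real property; the corporate defendant(s) are organised in Lorrow, not Velstead — no alternative holds. The proviso rescues it, though: the operative events occurred in Velstead. Satisfied.
  (d) Vail Holdings has its principal place of business in Velstead, so this disjunct is met. Satisfied.
  → The court has jurisdiction.
The Circuit Court of Palria:
  (a) The amount in controversy is 17,400 dollars, which meets the $5,000 floor, so this disjunct is met. Satisfied.
  (b) The claim is a tort claim, not a contract claim, so this disjunct is met. Satisfied.
  (c) The plaintiff resides in Uldale, not Palria. But the claim is a tort claim, and the 'unless' clause therefore excuses the requirement. Condition met.
  (d) The plaintiff resides in Uldale, which is not Palria — that alternative is enough. Condition met.
  → The court has jurisdiction.
The Provincial Court of Uldale:
  (a) The claim is a tort claim, not an employment claim. But the amount in controversy is USD 17,400, which meets the $10,000 floor, and the 'unless' clause therefore excuses the requirement. Satisfied.
  (b) The amount in controversy is $17,400, within the 19,500 dollars ceiling. Satisfied.
  (c) The claim is a tort claim, not a consumer claim. Satisfied.
  (d) The plaintiff resides in Uldale, which is not Velstead. Condition met.
  (e) The plaintiff resides in Uldale, so this disjunct is met. Condition met.
  → The court has jurisdiction.
The Provincial Court of Velstead:
  (a) Vail Holdings has its principal place of business in Velstead, so this disjunct is met. Met.
  (b) The plaintiff resides in Uldale, which is not Lorrow. Satisfied.
  (c) No contract (and hence no place of execution) is alleged. But the operative events occurred in Velstead, and the 'unless' clause therefore excuses the requirement. Condition met.
  → The court has jurisdiction.
Courts with jurisdiction: the Circuit Court of Velstead, the Circuit Court of Palria, the Provincial Court of Uldale, the Provincial Court of Velstead — 4 in total.

4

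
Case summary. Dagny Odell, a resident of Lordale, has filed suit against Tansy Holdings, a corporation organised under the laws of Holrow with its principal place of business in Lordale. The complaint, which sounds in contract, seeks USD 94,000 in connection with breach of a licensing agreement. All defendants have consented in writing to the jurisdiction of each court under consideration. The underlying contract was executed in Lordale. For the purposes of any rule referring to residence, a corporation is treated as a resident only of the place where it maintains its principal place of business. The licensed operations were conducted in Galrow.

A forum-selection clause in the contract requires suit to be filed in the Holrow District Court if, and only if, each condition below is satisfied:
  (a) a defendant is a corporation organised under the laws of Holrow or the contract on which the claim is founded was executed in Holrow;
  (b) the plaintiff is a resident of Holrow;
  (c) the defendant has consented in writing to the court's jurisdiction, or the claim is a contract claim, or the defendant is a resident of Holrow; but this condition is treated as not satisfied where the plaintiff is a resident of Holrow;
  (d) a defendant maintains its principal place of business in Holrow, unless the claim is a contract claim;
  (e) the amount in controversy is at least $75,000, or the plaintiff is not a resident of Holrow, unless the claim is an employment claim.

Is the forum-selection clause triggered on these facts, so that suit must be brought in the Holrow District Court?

The Holrow District Court:
  (a) Tansy Holdings is organised under the laws of Holrow — that alternative is enough. Condition met.
  (b) The plaintiff resides in Lordale, not Holrow. Not satisfied.
  (c) Every defendant has filed written consent, so this disjunct is met. The carve-out does not apply: the plaintiff resides in Lordale, not Holrow. Met.
  (d) The corporate defendant(s) have their principal place of business in Lordale, not Holrow. The proviso rescues it, though: the claim is a contract claim. Met.
  (e) The amount in controversy is USD 94,000, which meets the USD 75,000 floor, so this disjunct is met. Satisfied.
  → Forum clause is not triggered.

No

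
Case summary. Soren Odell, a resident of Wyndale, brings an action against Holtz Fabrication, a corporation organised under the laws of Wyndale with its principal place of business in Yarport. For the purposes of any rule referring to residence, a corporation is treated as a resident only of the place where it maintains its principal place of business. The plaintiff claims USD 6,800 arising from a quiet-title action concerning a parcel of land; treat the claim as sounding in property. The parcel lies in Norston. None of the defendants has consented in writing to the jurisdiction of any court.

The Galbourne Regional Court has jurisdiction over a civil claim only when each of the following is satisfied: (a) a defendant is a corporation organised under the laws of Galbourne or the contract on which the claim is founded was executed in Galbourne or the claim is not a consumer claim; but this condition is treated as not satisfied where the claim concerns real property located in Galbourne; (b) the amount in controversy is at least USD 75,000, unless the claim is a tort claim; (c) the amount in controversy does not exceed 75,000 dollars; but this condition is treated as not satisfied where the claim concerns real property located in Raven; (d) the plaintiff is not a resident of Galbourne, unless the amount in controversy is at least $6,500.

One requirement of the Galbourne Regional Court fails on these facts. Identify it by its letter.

The Galbourne Regional Court:
  (a) The claim is a property claim, not a consumer claim, so one alternative holds. The exception is not triggered, since the property lies in Norston, not Galbourne. Condition met.
  (b) The amount in controversy is $6,800, below the 75,000 dollars floor. And the claim is a property claim, not a tort claim, so the proviso does not save it. Not satisfied.
  (c) The amount in controversy is USD 6,800, within the USD 75,000 ceiling. And the carve-out is inapplicable — the property lies in Norston, not Raven. Met.
  (d) The plaintiff resides in Wyndale, which is not Galbourne. Condition met.
Only condition (b) fails.

(b)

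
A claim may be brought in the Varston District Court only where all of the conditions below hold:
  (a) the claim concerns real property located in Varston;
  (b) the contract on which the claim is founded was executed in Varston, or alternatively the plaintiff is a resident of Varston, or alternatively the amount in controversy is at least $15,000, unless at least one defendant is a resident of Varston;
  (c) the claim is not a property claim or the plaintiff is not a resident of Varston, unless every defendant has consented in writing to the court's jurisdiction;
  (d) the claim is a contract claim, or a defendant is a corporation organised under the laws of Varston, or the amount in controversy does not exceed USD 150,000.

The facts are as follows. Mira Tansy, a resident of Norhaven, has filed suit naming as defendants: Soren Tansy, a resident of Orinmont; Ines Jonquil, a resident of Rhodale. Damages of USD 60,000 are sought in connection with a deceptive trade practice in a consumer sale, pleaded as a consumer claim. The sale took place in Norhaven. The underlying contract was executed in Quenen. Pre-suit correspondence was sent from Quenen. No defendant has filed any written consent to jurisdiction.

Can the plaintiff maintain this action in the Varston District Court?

No

The Varston District Court:
  (a) The claim does not concern real property. Condition not met.
  (b) The amount in controversy is $60,000, which meets the 15,000 dollars floor, so one alternative holds. Met.
  (c) The claim is a consumer claim, not a property claim, so one alternative holds. Condition met.
  (d) The amount in controversy is 60,000 dollars, within the 150,000 dollars ceiling, so this disjunct is met. Satisfied.
  → Not every requirement is met — no jurisdiction.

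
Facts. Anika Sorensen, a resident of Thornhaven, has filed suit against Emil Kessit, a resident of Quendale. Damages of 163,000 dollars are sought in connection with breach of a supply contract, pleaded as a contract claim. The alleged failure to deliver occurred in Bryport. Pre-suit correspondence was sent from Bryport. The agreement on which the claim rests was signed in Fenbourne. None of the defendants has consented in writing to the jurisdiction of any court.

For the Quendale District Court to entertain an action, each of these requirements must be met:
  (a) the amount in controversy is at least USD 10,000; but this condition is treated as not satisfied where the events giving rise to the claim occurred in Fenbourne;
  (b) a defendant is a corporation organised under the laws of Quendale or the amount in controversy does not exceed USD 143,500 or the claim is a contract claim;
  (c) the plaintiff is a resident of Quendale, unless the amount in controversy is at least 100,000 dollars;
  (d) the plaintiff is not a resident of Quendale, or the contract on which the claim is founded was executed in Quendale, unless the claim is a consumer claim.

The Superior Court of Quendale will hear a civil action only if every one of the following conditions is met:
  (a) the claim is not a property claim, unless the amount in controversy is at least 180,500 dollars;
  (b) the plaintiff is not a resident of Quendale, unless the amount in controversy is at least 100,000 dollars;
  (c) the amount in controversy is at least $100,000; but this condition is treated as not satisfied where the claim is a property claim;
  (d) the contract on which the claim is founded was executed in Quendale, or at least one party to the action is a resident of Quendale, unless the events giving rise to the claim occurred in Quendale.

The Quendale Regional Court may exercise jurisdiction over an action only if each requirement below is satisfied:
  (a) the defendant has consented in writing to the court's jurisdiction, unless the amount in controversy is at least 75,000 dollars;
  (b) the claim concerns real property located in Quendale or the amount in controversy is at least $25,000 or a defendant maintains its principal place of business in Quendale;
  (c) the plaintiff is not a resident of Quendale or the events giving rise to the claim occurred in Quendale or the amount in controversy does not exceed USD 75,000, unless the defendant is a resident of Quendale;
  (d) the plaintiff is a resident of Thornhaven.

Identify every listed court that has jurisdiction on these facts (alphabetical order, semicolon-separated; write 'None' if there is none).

the Quendale District Court; the Quendale Regional Court; the Superior Court of Quendale

The Quendale District Court:
  (a) The amount in controversy is $163,000, which meets the USD 10,000 floor. And the carve-out is inapplicable — the operative events occurred in Bryport, not Fenbourne. Met.
  (b) The claim is a contract claim, which satisfies one of the alternatives. Condition met.
  (c) The plaintiff resides in Thornhaven, not Quendale. However, the amount in controversy is 163,000 dollars, which meets the $100,000 floor, so the 'unless' proviso supplies this condition. Condition met.
  (d) The plaintiff resides in Thornhaven, which is not Quendale — that alternative is enough. Condition met.
  → Jurisdiction lies.
The Superior Court of Quendale:
  (a) The claim is a contract claim, not a property claim. Met.
  (b) The plaintiff resides in Thornhaven, which is not Quendale. Met.
  (c) The amount in controversy is $163,000, which meets the 100,000 dollars floor. And the carve-out is inapplicable — the claim is a contract claim, not a property claim. Condition met.
  (d) Emil Kessit resides in Quendale, so one alternative holds. Condition met.
  → Every requirement is satisfied — jurisdiction.
The Quendale Regional Court:
  (a) No such written consent has been filed. But the amount in controversy is $163,000, which meets the USD 75,000 floor, and the 'unless' clause therefore excuses the requirement. Satisfied.
  (b) The amount in controversy is 163,000 dollars, which meets the $25,000 floor, which satisfies one of the alternatives. Satisfied.
  (c) The plaintiff resides in Thornhaven, which is not Quendale, which satisfies one of the alternatives. Condition met.
  (d) The plaintiff resides in Thornhaven. Met.
  → Jurisdiction lies.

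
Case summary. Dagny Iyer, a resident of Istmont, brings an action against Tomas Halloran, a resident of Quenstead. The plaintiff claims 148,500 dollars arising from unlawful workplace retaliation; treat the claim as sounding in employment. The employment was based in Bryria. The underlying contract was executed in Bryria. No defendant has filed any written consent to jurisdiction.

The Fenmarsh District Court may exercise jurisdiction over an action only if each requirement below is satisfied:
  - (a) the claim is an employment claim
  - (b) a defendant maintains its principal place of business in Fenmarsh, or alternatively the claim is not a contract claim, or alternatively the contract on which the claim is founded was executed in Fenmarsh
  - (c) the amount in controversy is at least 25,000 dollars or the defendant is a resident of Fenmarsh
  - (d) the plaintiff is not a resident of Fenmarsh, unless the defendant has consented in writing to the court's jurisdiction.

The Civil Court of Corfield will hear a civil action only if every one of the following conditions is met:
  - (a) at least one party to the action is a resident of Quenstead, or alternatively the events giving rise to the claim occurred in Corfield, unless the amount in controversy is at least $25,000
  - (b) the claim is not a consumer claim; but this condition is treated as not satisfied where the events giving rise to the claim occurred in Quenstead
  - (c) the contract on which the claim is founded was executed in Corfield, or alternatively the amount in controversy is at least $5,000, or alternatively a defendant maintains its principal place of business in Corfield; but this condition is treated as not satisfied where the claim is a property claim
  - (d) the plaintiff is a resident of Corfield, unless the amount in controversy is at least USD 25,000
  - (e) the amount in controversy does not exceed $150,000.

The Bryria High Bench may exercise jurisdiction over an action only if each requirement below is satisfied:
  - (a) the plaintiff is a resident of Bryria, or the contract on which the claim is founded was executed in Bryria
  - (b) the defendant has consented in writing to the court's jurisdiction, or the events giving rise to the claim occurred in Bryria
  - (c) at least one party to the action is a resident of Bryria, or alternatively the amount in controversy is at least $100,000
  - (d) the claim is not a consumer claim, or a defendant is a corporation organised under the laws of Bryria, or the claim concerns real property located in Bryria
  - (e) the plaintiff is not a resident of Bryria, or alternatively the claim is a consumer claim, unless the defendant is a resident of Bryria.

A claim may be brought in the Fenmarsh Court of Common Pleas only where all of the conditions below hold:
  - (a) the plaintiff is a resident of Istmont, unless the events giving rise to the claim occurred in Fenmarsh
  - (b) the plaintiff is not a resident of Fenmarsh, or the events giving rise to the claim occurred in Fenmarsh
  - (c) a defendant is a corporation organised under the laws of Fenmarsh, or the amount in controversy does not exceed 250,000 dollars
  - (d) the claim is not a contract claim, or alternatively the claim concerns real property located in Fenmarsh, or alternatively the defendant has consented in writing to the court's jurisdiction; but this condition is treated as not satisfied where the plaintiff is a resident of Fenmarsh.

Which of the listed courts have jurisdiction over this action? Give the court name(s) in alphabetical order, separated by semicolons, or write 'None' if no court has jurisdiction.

The Fenmarsh District Court:
  (a) The claim is an employment claim. Met.
  (b) The claim is an employment claim, not a contract claim, which satisfies one of the alternatives. Met.
  (c) The amount in controversy is 148,500 dollars, which meets the USD 25,000 floor, which satisfies one of the alternatives. Met.
  (d) The plaintiff resides in Istmont, which is not Fenmarsh. Condition met.
  → All conditions met; jurisdiction exists.
The Civil Court of Corfield:
  (a) Tomas Halloran resides in Quenstead, which satisfies one of the alternatives. Condition met.
  (b) The claim is an employment claim, not a consumer claim. The carve-out does not apply: the operative events occurred in Bryria, not Quenstead. Met.
  (c) The amount in controversy is 148,500 dollars, which meets the 5,000 dollars floor, which satisfies one of the alternatives. The exception is not triggered, since the claim is an employment claim, not a property claim. Satisfied.
  (d) The plaintiff resides in Istmont, not Corfield. However, the amount in controversy is 148,500 dollars, which meets the USD 25,000 floor, so the 'unless' proviso supplies this condition. Satisfied.
  (e) The amount in controversy is $148,500, within the $150,000 ceiling. Condition met.
  → Jurisdiction lies.
The Bryria High Bench:
  (a) The contract was executed in Bryria, which satisfies one of the alternatives. Met.
  (b) The operative events occurred in Bryria, so one alternative holds. Met.
  (c) The amount in controversy is 148,500 dollars, which meets the $100,000 floor, which satisfies one of the alternatives. Satisfied.
  (d) The claim is an employment claim, not a consumer claim, so this disjunct is met. Met.
  (e) The plaintiff resides in Istmont, which is not Bryria, so this disjunct is met. Satisfied.
  → All conditions met; jurisdiction exists.
The Fenmarsh Court of Common Pleas:
  (a) The plaintiff resides in Istmont. Satisfied.
  (b) The plaintiff resides in Istmont, which is not Fenmarsh, so one alternative holds. Met.
  (c) The amount in controversy is USD 148,500, within the USD 250,000 ceiling, so this disjunct is met. Met.
  (d) The claim is an employment claim, not a contract claim, which satisfies one of the alternatives. And the carve-out is inapplicable — the plaintiff resides in Istmont, not Fenmarsh. Satisfied.
  → The court has jurisdiction.

the Bryria High Bench; the Civil Court of Corfield; the Fenmarsh Court of Common Pleas; the Fenmarsh District Court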